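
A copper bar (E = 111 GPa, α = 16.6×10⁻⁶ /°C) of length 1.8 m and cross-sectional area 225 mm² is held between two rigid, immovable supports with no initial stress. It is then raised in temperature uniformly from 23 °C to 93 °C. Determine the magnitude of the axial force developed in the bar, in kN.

Full restraint means ε = 0, so the stress is σ = EαΔT = 111×10³ × 16.6×10⁻⁶ × 70 = 129 MPa.
P = AEαΔT = 225 × 111×10³ × 16.6×10⁻⁶ × 70 = 29.02 kN (compressive).

P ≈ 29 kN (compressive)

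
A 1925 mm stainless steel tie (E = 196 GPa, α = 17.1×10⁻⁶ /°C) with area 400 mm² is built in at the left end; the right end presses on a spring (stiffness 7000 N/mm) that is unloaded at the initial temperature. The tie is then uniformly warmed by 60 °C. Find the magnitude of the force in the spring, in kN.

Free thermal expansion: δ_free = αΔT L = 17.1×10⁻⁶ × 60 × 1925 = 1.975 mm.
With a force P in the spring, the elastic change of the tie is PL/(AE) and that of the spring is P/k; compatibility requires their sum to equal δ_free.
So P = δ_free / [L/(AE) + 1/k] = 1.975 / [ 1925/(400×196×10³) + 1/(7000) ].
P = 1.975 / 0.0001674 = 11800 N.

P ≈ 11.8 kN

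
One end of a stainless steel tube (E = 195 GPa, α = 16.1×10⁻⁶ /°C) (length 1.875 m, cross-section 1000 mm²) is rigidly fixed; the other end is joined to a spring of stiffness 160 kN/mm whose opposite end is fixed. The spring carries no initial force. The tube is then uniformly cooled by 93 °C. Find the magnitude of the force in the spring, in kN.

P ≈ 177 kN

If the spring were absent the tube would shorten by αΔT L = 16.1×10⁻⁶ × 93 × 1875 = 2.807 mm.
With a force P in the spring, the elastic change of the tube is PL/(AE) and that of the spring is P/k; compatibility requires their sum to equal δ_free.
So P = δ_free / [L/(AE) + 1/k] = 2.807 / [ 1875/(1000×195×10³) + 1/(160×10³) ].
P = 2.807 / 1.587×10⁻⁵ = 177000 N.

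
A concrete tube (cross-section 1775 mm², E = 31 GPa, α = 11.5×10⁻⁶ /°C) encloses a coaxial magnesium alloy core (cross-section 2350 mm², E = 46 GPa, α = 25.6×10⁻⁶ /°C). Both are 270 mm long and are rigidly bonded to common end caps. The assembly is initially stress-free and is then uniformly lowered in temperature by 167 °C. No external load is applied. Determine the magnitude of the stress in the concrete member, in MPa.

Equilibrium of a rigid end plate with no external load gives equal and opposite internal forces ±P in the two members. Since α_{magnesium alloy} > α_{concrete}, cooling drives the magnesium alloy into tension and the concrete into compression.
Equating the net (thermal + elastic) strains gives |α₁ − α₂|·ΔT = P·[1/(A₁E₁) + 1/(A₂E₂)].
|α₁ − α₂|·ΔT = 14.1×10⁻⁶ × 167 = 0.002355.
1/(A₁E₁) + 1/(A₂E₂) = 1/(1775×31×10³) + 1/(2350×46×10³) = 2.742×10⁻⁸ N⁻¹.
P = 0.002355 / 2.742×10⁻⁸ = 85860 N = 85.86 kN.
σ_{concrete} = P/A₁ = 85860/1775 = 48.37 MPa, compressive.

σ ≈ 48.4 MPa (compressive)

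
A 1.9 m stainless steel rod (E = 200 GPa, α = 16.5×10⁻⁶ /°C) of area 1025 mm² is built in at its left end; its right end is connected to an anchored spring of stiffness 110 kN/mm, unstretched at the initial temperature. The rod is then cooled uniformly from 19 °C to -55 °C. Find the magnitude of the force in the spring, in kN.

If the spring were absent the rod would shorten by αΔT L = 16.5×10⁻⁶ × 74 × 1900 = 2.32 mm.
With a force P in the spring, the elastic change of the rod is PL/(AE) and that of the spring is P/k; compatibility requires their sum to equal δ_free.
P [ L/(AE) + 1/k ] = δ_free → P [ 1900/(1025×200×10³) + 1/(110×10³) ] = 2.32.
P = 2.32 / 1.836×10⁻⁵ = 126400 N.

P ≈ 126 kN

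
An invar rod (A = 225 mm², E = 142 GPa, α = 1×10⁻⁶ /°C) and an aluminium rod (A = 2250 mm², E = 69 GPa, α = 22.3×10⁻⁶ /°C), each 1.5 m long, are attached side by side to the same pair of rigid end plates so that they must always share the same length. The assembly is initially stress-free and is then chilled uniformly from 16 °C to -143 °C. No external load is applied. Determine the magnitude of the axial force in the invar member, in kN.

Both members must finish at the same length. With the larger α, the aluminium tends to over-contract; the plates restrain it, putting the aluminium in tension and the invar in compression. With no external load the two internal forces are equal and opposite, magnitude P.
Compatibility of the two members (thermal + elastic change equal): (α₁ − α₂)ΔT = P·[1/(A₁E₁) + 1/(A₂E₂)].
|α₁ − α₂|·ΔT = 21.3×10⁻⁶ × 159 = 0.003387.
1/(A₁E₁) + 1/(A₂E₂) = 1/(225×142×10³) + 1/(2250×69×10³) = 3.774×10⁻⁸ N⁻¹.
P = 0.003387 / 3.774×10⁻⁸ = 89740 N = 89.74 kN.

P ≈ 89.7 kN (compressive in the invar)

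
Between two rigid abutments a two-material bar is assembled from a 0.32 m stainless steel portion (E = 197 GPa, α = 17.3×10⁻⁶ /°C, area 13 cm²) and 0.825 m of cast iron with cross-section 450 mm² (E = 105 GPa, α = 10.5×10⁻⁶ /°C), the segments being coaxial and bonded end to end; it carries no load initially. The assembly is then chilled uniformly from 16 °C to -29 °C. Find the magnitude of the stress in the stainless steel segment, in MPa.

If the supports were absent, the total length change would be Σ αᵢΔT Lᵢ = 17.3×10⁻⁶×45×320 + 10.5×10⁻⁶×45×825 = 0.6389 mm.
The walls prevent any net length change, so an axial force P (same in every segment) develops. Compatibility: P · Σ Lᵢ/(AᵢEᵢ) = δ_free.
Σ Lᵢ/(AᵢEᵢ) = 320/(1300×197×10³) + 825/(450×105×10³) = 1.871×10⁻⁵ mm/N.
Hence P = δ_free / Σ(L/AE) = 0.6389/1.871×10⁻⁵ = 34.15 kN (tensile).
σ_{stainless steel} = P / A = 34150 / 1300 = 26.27 MPa.

σ ≈ 26.3 MPa (tensile)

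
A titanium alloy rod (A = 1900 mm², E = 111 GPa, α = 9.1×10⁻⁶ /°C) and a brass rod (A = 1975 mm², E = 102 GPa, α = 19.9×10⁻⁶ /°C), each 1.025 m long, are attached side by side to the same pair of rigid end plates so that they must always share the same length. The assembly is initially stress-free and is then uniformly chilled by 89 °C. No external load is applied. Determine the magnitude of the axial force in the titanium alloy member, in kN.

Both members must finish at the same length. With the larger α, the brass tends to over-contract; the plates restrain it, putting the brass in tension and the titanium alloy in compression. With no external load the two internal forces are equal and opposite, magnitude P.
Equating the net (thermal + elastic) strains gives |α₁ − α₂|·ΔT = P·[1/(A₁E₁) + 1/(A₂E₂)].
|α₁ − α₂|·ΔT = 10.8×10⁻⁶ × 89 = 0.0009612.
1/(A₁E₁) + 1/(A₂E₂) = 1/(1900×111×10³) + 1/(1975×102×10³) = 9.706×10⁻⁹ N⁻¹.
P = 0.0009612 / 9.706×10⁻⁹ = 99040 N = 99.04 kN.

P ≈ 99 kN (compressive in the titanium alloy)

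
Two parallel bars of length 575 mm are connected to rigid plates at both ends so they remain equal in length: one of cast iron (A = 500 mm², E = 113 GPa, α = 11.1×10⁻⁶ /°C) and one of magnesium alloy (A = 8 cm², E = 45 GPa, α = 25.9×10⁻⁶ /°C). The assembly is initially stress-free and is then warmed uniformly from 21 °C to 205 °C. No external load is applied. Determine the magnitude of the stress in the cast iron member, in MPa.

The magnesium alloy has the larger α, so on heating it would change length more than the cast iron if both were free. The rigid plates force a common final length, so the magnesium alloy is put into compression and the cast iron into tension, with equal and opposite forces P (no external load).
Equating the net (thermal + elastic) strains gives |α₁ − α₂|·ΔT = P·[1/(A₁E₁) + 1/(A₂E₂)].
|α₁ − α₂|·ΔT = 14.8×10⁻⁶ × 184 = 0.002723.
1/(A₁E₁) + 1/(A₂E₂) = 1/(500×113×10³) + 1/(800×45×10³) = 4.548×10⁻⁸ N⁻¹.
P = 0.002723 / 4.548×10⁻⁸ = 59880 N = 59.88 kN.
σ_{cast iron} = P/A₁ = 59880/500 = 119.8 MPa, tensile.

σ ≈ 120 MPa (tensile)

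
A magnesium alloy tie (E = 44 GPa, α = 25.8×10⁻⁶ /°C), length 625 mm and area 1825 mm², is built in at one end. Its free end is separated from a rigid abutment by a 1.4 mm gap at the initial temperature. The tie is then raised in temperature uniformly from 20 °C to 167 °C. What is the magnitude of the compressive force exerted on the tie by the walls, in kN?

P ≈ 125 kN

Unrestrained expansion: δ_free = αΔT L = 25.8×10⁻⁶ × 147 × 625 = 2.37 mm.
The gap closes (δ_free > 1.4 mm) and the wall then resists a further 2.37 − 1.4 = 0.9704 mm of expansion.
So σ = E(δ_free − g)/L = 44×10³ × 0.9704/625 = 68.31 MPa.
Force on the wall = σA = 68.31 × 1825 mm² = 124.7 kN.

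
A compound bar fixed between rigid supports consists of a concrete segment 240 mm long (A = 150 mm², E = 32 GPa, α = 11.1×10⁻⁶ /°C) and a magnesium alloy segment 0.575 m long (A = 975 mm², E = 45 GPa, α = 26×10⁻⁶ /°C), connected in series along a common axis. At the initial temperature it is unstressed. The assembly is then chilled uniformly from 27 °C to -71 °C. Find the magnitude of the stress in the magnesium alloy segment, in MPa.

σ ≈ 28.1 MPa (tensile)

Free thermal contraction of the whole bar: Σ αᵢΔT Lᵢ = 11.1×10⁻⁶×98×240 + 26×10⁻⁶×98×575 = 1.726 mm.
Since the ends are fixed, an axial force P builds up, equal in every segment, with P · Σ Lᵢ/(AᵢEᵢ) = δ_free.
The series flexibility is Σ Lᵢ/(AᵢEᵢ) = 240/(150×32×10³) + 575/(975×45×10³) = 6.311×10⁻⁵ mm/N.
P = 1.726 / 6.311×10⁻⁵ = 27350 N = 27.35 kN, tensile.
σ_{magnesium alloy} = P / A = 27350 / 975 = 28.06 MPa.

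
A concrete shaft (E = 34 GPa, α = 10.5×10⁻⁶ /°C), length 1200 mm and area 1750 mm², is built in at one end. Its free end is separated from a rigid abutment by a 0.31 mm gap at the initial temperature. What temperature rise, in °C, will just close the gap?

ΔT ≈ 24.6 °C

The gap closes when αΔT L = 0.31 mm, since the shaft is still unstressed at that instant.
ΔT = 0.31 / (10.5×10⁻⁶ × 1200) = 24.6 °C.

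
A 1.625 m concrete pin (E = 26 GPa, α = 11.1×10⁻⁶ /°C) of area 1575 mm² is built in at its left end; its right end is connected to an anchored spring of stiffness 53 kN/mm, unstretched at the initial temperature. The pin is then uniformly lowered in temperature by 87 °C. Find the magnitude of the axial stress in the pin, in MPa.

Free thermal contraction: δ_free = αΔT L = 11.1×10⁻⁶ × 87 × 1625 = 1.569 mm.
With a force P in the spring, the elastic change of the pin is PL/(AE) and that of the spring is P/k; compatibility requires their sum to equal δ_free.
So P = δ_free / [L/(AE) + 1/k] = 1.569 / [ 1625/(1575×26×10³) + 1/(53×10³) ].
P = 1.569 / 5.855×10⁻⁵ = 26800 N.
σ = P/A = 26800/1575 = 17.02 MPa.

σ ≈ 17 MPa (tensile)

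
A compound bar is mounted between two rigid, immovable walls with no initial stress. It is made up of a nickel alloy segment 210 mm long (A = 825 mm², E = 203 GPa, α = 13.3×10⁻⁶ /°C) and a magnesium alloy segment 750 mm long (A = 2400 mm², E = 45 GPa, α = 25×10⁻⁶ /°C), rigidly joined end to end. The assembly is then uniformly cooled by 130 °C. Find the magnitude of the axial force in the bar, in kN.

P ≈ 342 kN (tensile)

Free thermal contraction of the whole bar: Σ αᵢΔT Lᵢ = 13.3×10⁻⁶×130×210 + 25×10⁻⁶×130×750 = 2.801 mm.
Since the ends are fixed, an axial force P builds up, equal in every segment, with P · Σ Lᵢ/(AᵢEᵢ) = δ_free.
The series flexibility is Σ Lᵢ/(AᵢEᵢ) = 210/(825×203×10³) + 750/(2400×45×10³) = 8.198×10⁻⁶ mm/N.
So P = 2.801 / 8.198×10⁻⁶ = 341.6 kN, tensile.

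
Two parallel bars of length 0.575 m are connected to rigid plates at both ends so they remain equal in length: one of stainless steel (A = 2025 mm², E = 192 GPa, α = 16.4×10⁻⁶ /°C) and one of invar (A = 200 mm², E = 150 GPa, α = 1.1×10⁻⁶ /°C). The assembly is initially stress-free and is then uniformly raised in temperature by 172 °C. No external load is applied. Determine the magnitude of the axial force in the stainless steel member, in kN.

P ≈ 73.3 kN (compressive in the stainless steel)

The stainless steel has the larger α, so on heating it would change length more than the invar if both were free. The rigid plates force a common final length, so the stainless steel is put into compression and the invar into tension, with equal and opposite forces P (no external load).
Compatibility of the two members (thermal + elastic change equal): (α₁ − α₂)ΔT = P·[1/(A₁E₁) + 1/(A₂E₂)].
|α₁ − α₂|·ΔT = 15.3×10⁻⁶ × 172 = 0.002632.
1/(A₁E₁) + 1/(A₂E₂) = 1/(2025×192×10³) + 1/(200×150×10³) = 3.591×10⁻⁸ N⁻¹.
So P = 0.002632 / 3.591×10⁻⁸ = 73.29 kN.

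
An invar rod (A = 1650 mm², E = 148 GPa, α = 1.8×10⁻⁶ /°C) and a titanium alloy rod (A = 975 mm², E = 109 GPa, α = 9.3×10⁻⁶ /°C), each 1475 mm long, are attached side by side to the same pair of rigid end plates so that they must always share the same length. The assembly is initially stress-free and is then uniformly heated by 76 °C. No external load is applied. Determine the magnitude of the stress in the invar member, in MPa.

The titanium alloy has the larger α, so on heating it would change length more than the invar if both were free. The rigid plates force a common final length, so the titanium alloy is put into compression and the invar into tension, with equal and opposite forces P (no external load).
Equating the net (thermal + elastic) strains gives |α₁ − α₂|·ΔT = P·[1/(A₁E₁) + 1/(A₂E₂)].
|α₁ − α₂|·ΔT = 7.5×10⁻⁶ × 76 = 0.00057.
1/(A₁E₁) + 1/(A₂E₂) = 1/(1650×148×10³) + 1/(975×109×10³) = 1.35×10⁻⁸ N⁻¹.
So P = 0.00057 / 1.35×10⁻⁸ = 42.21 kN.
σ_{invar} = P/A₁ = 42210/1650 = 25.58 MPa, tensile.

σ ≈ 25.6 MPa (tensile)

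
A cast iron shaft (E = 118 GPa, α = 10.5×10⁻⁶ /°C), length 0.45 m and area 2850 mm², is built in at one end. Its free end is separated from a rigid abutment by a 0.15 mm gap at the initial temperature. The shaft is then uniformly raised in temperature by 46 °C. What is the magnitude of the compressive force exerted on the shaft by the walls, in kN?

P ≈ 50.3 kN

Unrestrained expansion: δ_free = αΔT L = 10.5×10⁻⁶ × 46 × 450 = 0.2173 mm.
This exceeds the 0.15 mm gap, so the wall pushes back. The portion of expansion that must be recovered elastically is δ_free − gap = 0.2173 − 0.15 = 0.06735 mm.
So σ = E(δ_free − g)/L = 118×10³ × 0.06735/450 = 17.66 MPa.
Force on the wall = σA = 17.66 × 2850 mm² = 50.33 kN.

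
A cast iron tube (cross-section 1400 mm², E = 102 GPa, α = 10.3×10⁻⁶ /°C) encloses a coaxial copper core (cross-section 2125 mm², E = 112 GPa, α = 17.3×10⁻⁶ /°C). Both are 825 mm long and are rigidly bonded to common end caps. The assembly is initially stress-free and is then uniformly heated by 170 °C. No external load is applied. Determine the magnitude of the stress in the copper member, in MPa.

σ ≈ 50 MPa (compressive)

Equilibrium of a rigid end plate with no external load gives equal and opposite internal forces ±P in the two members. Since α_{copper} > α_{cast iron}, heating drives the copper into compression and the cast iron into tension.
Equating the net (thermal + elastic) strains gives |α₁ − α₂|·ΔT = P·[1/(A₁E₁) + 1/(A₂E₂)].
|α₁ − α₂|·ΔT = 7×10⁻⁶ × 170 = 0.00119.
1/(A₁E₁) + 1/(A₂E₂) = 1/(1400×102×10³) + 1/(2125×112×10³) = 1.12×10⁻⁸ N⁻¹.
So P = 0.00119 / 1.12×10⁻⁸ = 106.2 kN.
σ_{copper} = P/A₂ = 106200/2125 = 49.98 MPa, compressive.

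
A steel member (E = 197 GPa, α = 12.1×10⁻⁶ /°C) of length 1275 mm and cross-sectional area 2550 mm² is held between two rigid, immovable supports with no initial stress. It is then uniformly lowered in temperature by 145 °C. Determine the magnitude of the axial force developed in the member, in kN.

With zero net strain, σ = E·αΔT = 197 GPa × 12.1×10⁻⁶ × 145 = 345.6 MPa.
P = AEαΔT = 2550 × 197×10³ × 12.1×10⁻⁶ × 145 = 881.4 kN (tensile).

P ≈ 881 kN (tensile)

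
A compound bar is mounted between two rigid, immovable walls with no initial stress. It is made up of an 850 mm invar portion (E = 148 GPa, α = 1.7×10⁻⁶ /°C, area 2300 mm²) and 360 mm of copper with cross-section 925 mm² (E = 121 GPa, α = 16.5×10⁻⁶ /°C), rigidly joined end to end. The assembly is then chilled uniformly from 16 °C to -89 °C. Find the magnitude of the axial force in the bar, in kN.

P ≈ 136 kN (tensile)

Free thermal contraction of the whole bar: Σ αᵢΔT Lᵢ = 1.7×10⁻⁶×105×850 + 16.5×10⁻⁶×105×360 = 0.7754 mm.
The walls prevent any net length change, so an axial force P (same in every segment) develops. Compatibility: P · Σ Lᵢ/(AᵢEᵢ) = δ_free.
The series flexibility is Σ Lᵢ/(AᵢEᵢ) = 850/(2300×148×10³) + 360/(925×121×10³) = 5.714×10⁻⁶ mm/N.
P = 0.7754 / 5.714×10⁻⁶ = 135700 N = 135.7 kN, tensile.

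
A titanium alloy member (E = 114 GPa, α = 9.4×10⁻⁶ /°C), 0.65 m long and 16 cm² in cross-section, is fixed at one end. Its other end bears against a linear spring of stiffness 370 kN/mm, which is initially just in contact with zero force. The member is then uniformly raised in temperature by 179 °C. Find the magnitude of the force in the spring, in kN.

P ≈ 175 kN

If the spring were absent the member would lengthen by αΔT L = 9.4×10⁻⁶ × 179 × 650 = 1.094 mm.
Let P be the compressive force at the spring. The member shortens elastically by PL/(AE) and the spring compresses by P/k; together these equal δ_free.
So P = δ_free / [L/(AE) + 1/k] = 1.094 / [ 650/(1600×114×10³) + 1/(370×10³) ].
P = 1.094 / 6.266×10⁻⁶ = 174500 N.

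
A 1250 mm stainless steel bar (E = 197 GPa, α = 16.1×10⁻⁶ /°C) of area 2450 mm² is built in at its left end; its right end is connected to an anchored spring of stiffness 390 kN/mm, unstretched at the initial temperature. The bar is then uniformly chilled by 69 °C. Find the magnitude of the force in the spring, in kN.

The unrestrained thermal change is αΔT L = 16.1×10⁻⁶ × 69 × 1250 = 1.389 mm.
With a force P in the spring, the elastic change of the bar is PL/(AE) and that of the spring is P/k; compatibility requires their sum to equal δ_free.
So P = δ_free / [L/(AE) + 1/k] = 1.389 / [ 1250/(2450×197×10³) + 1/(390×10³) ].
P = 1.389 / 5.154×10⁻⁶ = 269400 N.

P ≈ 269 kN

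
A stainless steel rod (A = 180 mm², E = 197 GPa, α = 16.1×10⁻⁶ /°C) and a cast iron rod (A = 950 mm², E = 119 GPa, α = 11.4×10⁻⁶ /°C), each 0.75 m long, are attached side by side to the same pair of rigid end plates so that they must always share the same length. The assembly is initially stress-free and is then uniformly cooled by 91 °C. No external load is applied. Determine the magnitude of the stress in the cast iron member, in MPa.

σ ≈ 12.2 MPa (compressive)

The stainless steel has the larger α, so on cooling it would change length more than the cast iron if both were free. The rigid plates force a common final length, so the stainless steel is put into tension and the cast iron into compression, with equal and opposite forces P (no external load).
Equating the net (thermal + elastic) strains gives |α₁ − α₂|·ΔT = P·[1/(A₁E₁) + 1/(A₂E₂)].
|α₁ − α₂|·ΔT = 4.7×10⁻⁶ × 91 = 0.0004277.
1/(A₁E₁) + 1/(A₂E₂) = 1/(180×197×10³) + 1/(950×119×10³) = 3.705×10⁻⁸ N⁻¹.
P = 0.0004277 / 3.705×10⁻⁸ = 11540 N = 11.54 kN.
σ_{cast iron} = P/A₂ = 11540/950 = 12.15 MPa, compressive.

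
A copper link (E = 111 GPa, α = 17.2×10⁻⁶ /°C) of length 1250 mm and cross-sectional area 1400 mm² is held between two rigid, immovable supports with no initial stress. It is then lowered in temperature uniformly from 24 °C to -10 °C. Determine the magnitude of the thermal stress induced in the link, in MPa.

σ ≈ 64.9 MPa (tensile)

The supports are rigid, so the total axial strain is zero. The restrained thermal strain is ε = αΔT = 17.2×10⁻⁶ × 34 = 584.8×10⁻⁶.
The stress required to suppress this strain is σ = Eε = 111×10³ × 584.8×10⁻⁶ = 64.91 MPa, tensile since the link is trying to contract.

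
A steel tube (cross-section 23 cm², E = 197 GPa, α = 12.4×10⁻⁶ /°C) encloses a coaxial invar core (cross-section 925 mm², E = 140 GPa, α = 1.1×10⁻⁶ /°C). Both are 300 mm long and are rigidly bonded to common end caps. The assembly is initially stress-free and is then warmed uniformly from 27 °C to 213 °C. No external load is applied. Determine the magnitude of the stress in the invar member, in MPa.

Both members must finish at the same length. With the larger α, the steel tends to over-expand; the plates restrain it, putting the steel in compression and the invar in tension. With no external load the two internal forces are equal and opposite, magnitude P.
Setting the final lengths equal and cancelling L: (α₁ − α₂)ΔT = P/(A₁E₁) + P/(A₂E₂).
|α₁ − α₂|·ΔT = 11.3×10⁻⁶ × 186 = 0.002102.
1/(A₁E₁) + 1/(A₂E₂) = 1/(2300×197×10³) + 1/(925×140×10³) = 9.929×10⁻⁹ N⁻¹.
So P = 0.002102 / 9.929×10⁻⁹ = 211.7 kN.
σ_{invar} = P/A₂ = 211700/925 = 228.8 MPa, tensile.

σ ≈ 229 MPa (tensile)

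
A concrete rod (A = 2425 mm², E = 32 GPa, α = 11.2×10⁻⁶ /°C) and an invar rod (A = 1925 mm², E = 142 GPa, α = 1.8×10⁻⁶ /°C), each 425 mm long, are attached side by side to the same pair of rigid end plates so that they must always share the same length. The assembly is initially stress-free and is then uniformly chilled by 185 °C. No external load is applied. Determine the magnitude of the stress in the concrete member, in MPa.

Equilibrium of a rigid end plate with no external load gives equal and opposite internal forces ±P in the two members. Since α_{concrete} > α_{invar}, cooling drives the concrete into tension and the invar into compression.
Setting the final lengths equal and cancelling L: (α₁ − α₂)ΔT = P/(A₁E₁) + P/(A₂E₂).
|α₁ − α₂|·ΔT = 9.4×10⁻⁶ × 185 = 0.001739.
1/(A₁E₁) + 1/(A₂E₂) = 1/(2425×32×10³) + 1/(1925×142×10³) = 1.654×10⁻⁸ N⁻¹.
So P = 0.001739 / 1.654×10⁻⁸ = 105.1 kN.
σ_{concrete} = P/A₁ = 105100/2425 = 43.34 MPa, tensile.

σ ≈ 43.3 MPa (tensile)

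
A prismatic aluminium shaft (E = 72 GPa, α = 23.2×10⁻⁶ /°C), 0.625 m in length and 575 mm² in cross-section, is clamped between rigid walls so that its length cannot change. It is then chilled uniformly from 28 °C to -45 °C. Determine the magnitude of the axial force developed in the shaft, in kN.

With zero net strain, σ = E·αΔT = 72 GPa × 23.2×10⁻⁶ × 73 = 121.9 MPa.
Then P = σA = 121.9 × 575 mm² = 70.12 kN, tensile.

P ≈ 70.1 kN (tensile)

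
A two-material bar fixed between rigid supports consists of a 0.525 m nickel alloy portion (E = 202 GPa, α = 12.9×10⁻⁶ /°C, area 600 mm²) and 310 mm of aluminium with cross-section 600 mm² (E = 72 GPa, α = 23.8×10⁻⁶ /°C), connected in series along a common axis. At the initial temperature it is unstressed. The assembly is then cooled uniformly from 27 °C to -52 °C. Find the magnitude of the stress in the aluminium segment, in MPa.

If the supports were absent, the total length change would be Σ αᵢΔT Lᵢ = 12.9×10⁻⁶×79×525 + 23.8×10⁻⁶×79×310 = 1.118 mm.
The walls prevent any net length change, so an axial force P (same in every segment) develops. Compatibility: P · Σ Lᵢ/(AᵢEᵢ) = δ_free.
Σ Lᵢ/(AᵢEᵢ) = 525/(600×202×10³) + 310/(600×72×10³) = 1.151×10⁻⁵ mm/N.
P = 1.118 / 1.151×10⁻⁵ = 97140 N = 97.14 kN, tensile.
σ_{aluminium} = P / A = 97140 / 600 = 161.9 MPa.

σ ≈ 162 MPa (tensile)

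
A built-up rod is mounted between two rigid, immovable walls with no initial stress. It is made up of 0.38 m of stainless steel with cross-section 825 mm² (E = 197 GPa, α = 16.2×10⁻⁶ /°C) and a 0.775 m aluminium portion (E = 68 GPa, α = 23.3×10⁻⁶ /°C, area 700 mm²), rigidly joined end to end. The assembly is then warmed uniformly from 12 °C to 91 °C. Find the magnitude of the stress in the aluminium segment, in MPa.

σ ≈ 147 MPa (compressive)

Free thermal expansion of the whole bar: Σ αᵢΔT Lᵢ = 16.2×10⁻⁶×79×380 + 23.3×10⁻⁶×79×775 = 1.913 mm.
The walls prevent any net length change, so an axial force P (same in every segment) develops. Compatibility: P · Σ Lᵢ/(AᵢEᵢ) = δ_free.
The series flexibility is Σ Lᵢ/(AᵢEᵢ) = 380/(825×197×10³) + 775/(700×68×10³) = 1.862×10⁻⁵ mm/N.
Hence P = δ_free / Σ(L/AE) = 1.913/1.862×10⁻⁵ = 102.7 kN (compressive).
σ_{aluminium} = P / A = 102700 / 700 = 146.8 MPa.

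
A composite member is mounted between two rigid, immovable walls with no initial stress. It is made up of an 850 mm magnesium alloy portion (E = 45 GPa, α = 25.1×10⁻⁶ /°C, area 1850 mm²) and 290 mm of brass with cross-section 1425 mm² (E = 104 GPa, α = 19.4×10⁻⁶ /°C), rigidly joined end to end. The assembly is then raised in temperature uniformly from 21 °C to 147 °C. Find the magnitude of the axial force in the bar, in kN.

P ≈ 279 kN (compressive)

Free thermal expansion of the whole bar: Σ αᵢΔT Lᵢ = 25.1×10⁻⁶×126×850 + 19.4×10⁻⁶×126×290 = 3.397 mm.
The rigid supports impose zero overall length change; the single axial force P common to all segments must satisfy P Σ Lᵢ/(AᵢEᵢ) = δ_free.
Σ Lᵢ/(AᵢEᵢ) = 850/(1850×45×10³) + 290/(1425×104×10³) = 1.217×10⁻⁵ mm/N.
Hence P = δ_free / Σ(L/AE) = 3.397/1.217×10⁻⁵ = 279.2 kN (compressive).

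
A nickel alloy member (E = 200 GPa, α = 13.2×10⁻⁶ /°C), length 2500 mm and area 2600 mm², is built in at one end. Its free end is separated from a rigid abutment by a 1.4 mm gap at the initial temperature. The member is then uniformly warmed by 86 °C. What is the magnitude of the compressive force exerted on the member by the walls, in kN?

P ≈ 299 kN

Free thermal elongation = αΔT L = 13.2×10⁻⁶ × 86 × 2500 = 2.838 mm.
This exceeds the 1.4 mm gap, so the wall pushes back. The portion of expansion that must be recovered elastically is δ_free − gap = 2.838 − 1.4 = 1.438 mm.
That suppressed elongation corresponds to σ = E·Δ/L = 200×10³ × 1.438/2500 = 115 MPa.
Force on the wall = σA = 115 × 2600 mm² = 299.1 kN.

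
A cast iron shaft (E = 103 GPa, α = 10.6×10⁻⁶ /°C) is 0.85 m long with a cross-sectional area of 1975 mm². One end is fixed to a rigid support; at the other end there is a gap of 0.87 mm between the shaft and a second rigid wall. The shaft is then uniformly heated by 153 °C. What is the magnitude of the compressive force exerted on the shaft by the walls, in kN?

P ≈ 122 kN

Free thermal elongation = αΔT L = 10.6×10⁻⁶ × 153 × 850 = 1.379 mm.
After closing the 0.87 mm clearance, 1.379 − 0.87 = 0.5085 mm of expansion remains to be suppressed by the wall.
That suppressed elongation corresponds to σ = E·Δ/L = 103×10³ × 0.5085/850 = 61.62 MPa.
P = σA = 61.62 × 1975 = 121.7 kN.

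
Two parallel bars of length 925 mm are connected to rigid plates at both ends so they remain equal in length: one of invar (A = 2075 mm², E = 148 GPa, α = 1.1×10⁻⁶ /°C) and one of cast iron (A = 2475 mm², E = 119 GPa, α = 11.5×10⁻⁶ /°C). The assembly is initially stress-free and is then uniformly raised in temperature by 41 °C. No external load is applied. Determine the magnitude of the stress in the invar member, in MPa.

σ ≈ 30.9 MPa (tensile)

Both members must finish at the same length. With the larger α, the cast iron tends to over-expand; the plates restrain it, putting the cast iron in compression and the invar in tension. With no external load the two internal forces are equal and opposite, magnitude P.
Compatibility of the two members (thermal + elastic change equal): (α₁ − α₂)ΔT = P·[1/(A₁E₁) + 1/(A₂E₂)].
|α₁ − α₂|·ΔT = 10.4×10⁻⁶ × 41 = 0.0004264.
1/(A₁E₁) + 1/(A₂E₂) = 1/(2075×148×10³) + 1/(2475×119×10³) = 6.652×10⁻⁹ N⁻¹.
P = 0.0004264 / 6.652×10⁻⁹ = 64110 N = 64.11 kN.
σ_{invar} = P/A₁ = 64110/2075 = 30.89 MPa, tensile.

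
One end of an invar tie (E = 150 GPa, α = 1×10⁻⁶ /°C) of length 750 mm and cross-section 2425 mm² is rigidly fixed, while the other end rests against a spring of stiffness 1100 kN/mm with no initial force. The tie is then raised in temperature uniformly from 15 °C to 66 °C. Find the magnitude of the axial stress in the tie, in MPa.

σ ≈ 5.31 MPa (compressive)

The unrestrained thermal change is αΔT L = 1×10⁻⁶ × 51 × 750 = 0.03825 mm.
With a force P in the spring, the elastic change of the tie is PL/(AE) and that of the spring is P/k; compatibility requires their sum to equal δ_free.
So P = δ_free / [L/(AE) + 1/k] = 0.03825 / [ 750/(2425×150×10³) + 1/(1100×10³) ].
P = 0.03825 / 2.971×10⁻⁶ = 12870 N.
σ = P/A = 12870/2425 = 5.309 MPa.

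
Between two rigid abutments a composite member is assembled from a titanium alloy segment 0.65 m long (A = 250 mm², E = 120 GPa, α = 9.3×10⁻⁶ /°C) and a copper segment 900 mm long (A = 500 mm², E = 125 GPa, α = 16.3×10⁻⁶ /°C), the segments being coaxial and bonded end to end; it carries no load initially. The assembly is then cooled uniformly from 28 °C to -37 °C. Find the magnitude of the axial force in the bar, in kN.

P ≈ 37.3 kN (tensile)

Free thermal contraction of the whole bar: Σ αᵢΔT Lᵢ = 9.3×10⁻⁶×65×650 + 16.3×10⁻⁶×65×900 = 1.346 mm.
The rigid supports impose zero overall length change; the single axial force P common to all segments must satisfy P Σ Lᵢ/(AᵢEᵢ) = δ_free.
The series flexibility is Σ Lᵢ/(AᵢEᵢ) = 650/(250×120×10³) + 900/(500×125×10³) = 3.607×10⁻⁵ mm/N.
P = 1.346 / 3.607×10⁻⁵ = 37330 N = 37.33 kN, tensile.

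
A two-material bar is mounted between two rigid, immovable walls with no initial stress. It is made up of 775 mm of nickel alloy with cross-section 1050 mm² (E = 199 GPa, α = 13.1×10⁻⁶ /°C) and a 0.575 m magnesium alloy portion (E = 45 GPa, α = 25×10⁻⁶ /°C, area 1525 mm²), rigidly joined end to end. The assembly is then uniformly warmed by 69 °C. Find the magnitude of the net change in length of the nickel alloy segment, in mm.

Free thermal expansion of the whole bar: Σ αᵢΔT Lᵢ = 13.1×10⁻⁶×69×775 + 25×10⁻⁶×69×575 = 1.692 mm.
The walls prevent any net length change, so an axial force P (same in every segment) develops. Compatibility: P · Σ Lᵢ/(AᵢEᵢ) = δ_free.
Σ Lᵢ/(AᵢEᵢ) = 775/(1050×199×10³) + 575/(1525×45×10³) = 1.209×10⁻⁵ mm/N.
So P = 1.692 / 1.209×10⁻⁵ = 140 kN, compressive.
For the nickel alloy segment, free thermal change = 13.1×10⁻⁶×69×775 = 0.7005 mm and elastic change from P = 140000×775/(1050×199×10³) = 0.5193 mm; these oppose, so the net change is 0.181 mm (segment lengthens).

|ΔL| ≈ 0.181 mm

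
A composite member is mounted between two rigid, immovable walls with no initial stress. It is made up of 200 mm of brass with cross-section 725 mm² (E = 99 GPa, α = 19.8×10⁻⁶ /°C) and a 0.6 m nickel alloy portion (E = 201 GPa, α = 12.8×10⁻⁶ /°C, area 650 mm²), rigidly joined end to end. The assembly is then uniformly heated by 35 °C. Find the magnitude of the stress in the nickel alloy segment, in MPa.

If the supports were absent, the total length change would be Σ αᵢΔT Lᵢ = 19.8×10⁻⁶×35×200 + 12.8×10⁻⁶×35×600 = 0.4074 mm.
The rigid supports impose zero overall length change; the single axial force P common to all segments must satisfy P Σ Lᵢ/(AᵢEᵢ) = δ_free.
Σ Lᵢ/(AᵢEᵢ) = 200/(725×99×10³) + 600/(650×201×10³) = 7.379×10⁻⁶ mm/N.
So P = 0.4074 / 7.379×10⁻⁶ = 55.21 kN, compressive.
σ_{nickel alloy} = P / A = 55210 / 650 = 84.94 MPa.

σ ≈ 84.9 MPa (compressive)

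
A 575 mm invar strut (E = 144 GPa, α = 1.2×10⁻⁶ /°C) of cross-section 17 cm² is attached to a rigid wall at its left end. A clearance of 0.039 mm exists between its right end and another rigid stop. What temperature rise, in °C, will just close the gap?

Contact occurs when the free expansion equals the gap: αΔT L = 0.039 mm.
So ΔT = g/(αL) = 0.039/(1.2×10⁻⁶ × 575) = 56.52 °C.

ΔT ≈ 56.5 °C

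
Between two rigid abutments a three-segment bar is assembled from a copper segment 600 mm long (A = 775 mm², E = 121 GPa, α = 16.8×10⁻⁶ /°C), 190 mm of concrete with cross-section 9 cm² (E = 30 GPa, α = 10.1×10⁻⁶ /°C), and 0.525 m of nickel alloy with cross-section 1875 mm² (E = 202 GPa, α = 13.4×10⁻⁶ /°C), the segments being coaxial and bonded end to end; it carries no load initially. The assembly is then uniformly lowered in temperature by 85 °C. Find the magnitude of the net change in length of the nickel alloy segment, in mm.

If the supports were absent, the total length change would be Σ αᵢΔT Lᵢ = 16.8×10⁻⁶×85×600 + 10.1×10⁻⁶×85×190 + 13.4×10⁻⁶×85×525 = 1.618 mm.
The rigid supports impose zero overall length change; the single axial force P common to all segments must satisfy P Σ Lᵢ/(AᵢEᵢ) = δ_free.
The series flexibility is Σ Lᵢ/(AᵢEᵢ) = 600/(775×121×10³) + 190/(900×30×10³) + 525/(1875×202×10³) = 1.482×10⁻⁵ mm/N.
Hence P = δ_free / Σ(L/AE) = 1.618/1.482×10⁻⁵ = 109.2 kN (tensile).
For the nickel alloy segment, free thermal change = 13.4×10⁻⁶×85×525 = 0.598 mm and elastic change from P = 109200×525/(1875×202×10³) = 0.1513 mm; these oppose, so the net change is 0.447 mm (segment shortens).

|ΔL| ≈ 0.447 mm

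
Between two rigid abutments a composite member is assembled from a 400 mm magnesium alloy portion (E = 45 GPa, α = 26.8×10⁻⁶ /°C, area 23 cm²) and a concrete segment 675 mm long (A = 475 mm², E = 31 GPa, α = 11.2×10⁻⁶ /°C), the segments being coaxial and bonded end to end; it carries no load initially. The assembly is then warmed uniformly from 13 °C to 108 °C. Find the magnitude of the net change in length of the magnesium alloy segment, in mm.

Free thermal expansion of the whole bar: Σ αᵢΔT Lᵢ = 26.8×10⁻⁶×95×400 + 11.2×10⁻⁶×95×675 = 1.737 mm.
The walls prevent any net length change, so an axial force P (same in every segment) develops. Compatibility: P · Σ Lᵢ/(AᵢEᵢ) = δ_free.
The series flexibility is Σ Lᵢ/(AᵢEᵢ) = 400/(2300×45×10³) + 675/(475×31×10³) = 4.971×10⁻⁵ mm/N.
Hence P = δ_free / Σ(L/AE) = 1.737/4.971×10⁻⁵ = 34.94 kN (compressive).
For the magnesium alloy segment, free thermal change = 26.8×10⁻⁶×95×400 = 1.018 mm and elastic change from P = 34940×400/(2300×45×10³) = 0.135 mm; these oppose, so the net change is 0.883 mm (segment lengthens).

|ΔL| ≈ 0.883 mm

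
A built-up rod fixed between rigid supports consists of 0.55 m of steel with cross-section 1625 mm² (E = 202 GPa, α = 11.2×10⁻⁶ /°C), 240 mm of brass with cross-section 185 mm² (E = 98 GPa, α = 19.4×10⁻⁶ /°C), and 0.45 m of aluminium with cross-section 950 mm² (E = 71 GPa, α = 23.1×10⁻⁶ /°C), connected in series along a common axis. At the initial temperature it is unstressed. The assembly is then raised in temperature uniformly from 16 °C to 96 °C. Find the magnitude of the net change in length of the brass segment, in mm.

With the walls removed the bar would change length by δ_free = Σ αᵢΔT Lᵢ = 11.2×10⁻⁶×80×550 + 19.4×10⁻⁶×80×240 + 23.1×10⁻⁶×80×450 = 1.697 mm.
The rigid supports impose zero overall length change; the single axial force P common to all segments must satisfy P Σ Lᵢ/(AᵢEᵢ) = δ_free.
Σ Lᵢ/(AᵢEᵢ) = 550/(1625×202×10³) + 240/(185×98×10³) + 450/(950×71×10³) = 2.158×10⁻⁵ mm/N.
So P = 1.697 / 2.158×10⁻⁵ = 78.61 kN, compressive.
For the brass segment, free thermal change = 19.4×10⁻⁶×80×240 = 0.3725 mm and elastic change from P = 78610×240/(185×98×10³) = 1.041 mm; these oppose, so the net change is 0.668 mm (segment shortens).

|ΔL| ≈ 0.668 mm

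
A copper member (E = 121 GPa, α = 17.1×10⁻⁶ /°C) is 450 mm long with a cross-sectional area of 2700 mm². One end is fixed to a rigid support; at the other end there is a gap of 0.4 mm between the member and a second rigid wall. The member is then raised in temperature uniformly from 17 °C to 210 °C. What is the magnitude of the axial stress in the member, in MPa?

σ ≈ 292 MPa (compressive)

If the wall were absent the member would grow by αΔT L = 17.1×10⁻⁶ × 193 × 450 = 1.485 mm.
The gap closes (δ_free > 0.4 mm) and the wall then resists a further 1.485 − 0.4 = 1.085 mm of expansion.
Compatibility: PL/(AE) = 1.085 mm, so σ = P/A = E × (1.085/450) = 291.8 MPa.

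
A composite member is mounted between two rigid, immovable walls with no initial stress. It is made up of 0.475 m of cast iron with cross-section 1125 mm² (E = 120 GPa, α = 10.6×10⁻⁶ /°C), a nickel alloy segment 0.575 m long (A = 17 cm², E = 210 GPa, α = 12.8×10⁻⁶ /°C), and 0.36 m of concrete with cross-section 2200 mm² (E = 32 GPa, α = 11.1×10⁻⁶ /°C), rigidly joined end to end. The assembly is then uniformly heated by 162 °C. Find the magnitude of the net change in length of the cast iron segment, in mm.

|ΔL| ≈ 0.0965 mm

If the supports were absent, the total length change would be Σ αᵢΔT Lᵢ = 10.6×10⁻⁶×162×475 + 12.8×10⁻⁶×162×575 + 11.1×10⁻⁶×162×360 = 2.655 mm.
Since the ends are fixed, an axial force P builds up, equal in every segment, with P · Σ Lᵢ/(AᵢEᵢ) = δ_free.
The series flexibility is Σ Lᵢ/(AᵢEᵢ) = 475/(1125×120×10³) + 575/(1700×210×10³) + 360/(2200×32×10³) = 1.024×10⁻⁵ mm/N.
P = 2.655 / 1.024×10⁻⁵ = 259200 N = 259.2 kN, compressive.
For the cast iron segment, free thermal change = 10.6×10⁻⁶×162×475 = 0.8157 mm and elastic change from P = 259200×475/(1125×120×10³) = 0.9121 mm; these oppose, so the net change is 0.0965 mm (segment shortens).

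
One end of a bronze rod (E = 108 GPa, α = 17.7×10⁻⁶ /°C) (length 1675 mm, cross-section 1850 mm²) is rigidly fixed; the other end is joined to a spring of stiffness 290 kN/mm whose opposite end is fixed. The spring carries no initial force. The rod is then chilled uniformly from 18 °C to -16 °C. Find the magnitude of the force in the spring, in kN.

The unrestrained thermal change is αΔT L = 17.7×10⁻⁶ × 34 × 1675 = 1.008 mm.
With a force P in the spring, the elastic change of the rod is PL/(AE) and that of the spring is P/k; compatibility requires their sum to equal δ_free.
P [ L/(AE) + 1/k ] = δ_free → P [ 1675/(1850×108×10³) + 1/(290×10³) ] = 1.008.
P = 1.008 / 1.183×10⁻⁵ = 85200 N.

P ≈ 85.2 kN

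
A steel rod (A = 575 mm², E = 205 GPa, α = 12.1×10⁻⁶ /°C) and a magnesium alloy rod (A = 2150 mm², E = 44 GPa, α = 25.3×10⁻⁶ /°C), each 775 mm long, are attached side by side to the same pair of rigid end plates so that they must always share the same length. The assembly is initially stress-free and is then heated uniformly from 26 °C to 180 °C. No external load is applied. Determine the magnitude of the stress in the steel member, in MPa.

Equilibrium of a rigid end plate with no external load gives equal and opposite internal forces ±P in the two members. Since α_{magnesium alloy} > α_{steel}, heating drives the magnesium alloy into compression and the steel into tension.
Setting the final lengths equal and cancelling L: (α₁ − α₂)ΔT = P/(A₁E₁) + P/(A₂E₂).
|α₁ − α₂|·ΔT = 13.2×10⁻⁶ × 154 = 0.002033.
1/(A₁E₁) + 1/(A₂E₂) = 1/(575×205×10³) + 1/(2150×44×10³) = 1.905×10⁻⁸ N⁻¹.
P = 0.002033 / 1.905×10⁻⁸ = 106700 N = 106.7 kN.
σ_{steel} = P/A₁ = 106700/575 = 185.5 MPa, tensile.

σ ≈ 186 MPa (tensile)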